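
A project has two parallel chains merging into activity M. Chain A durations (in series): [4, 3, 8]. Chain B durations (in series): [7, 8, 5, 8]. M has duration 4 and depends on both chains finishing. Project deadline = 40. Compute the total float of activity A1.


Forward pass: ES(A1) = sum of predecessors on chain A = 0
EF = ES + duration = 0 + 4 = 4
Backward pass: LF(M) = deadline = 40; LS(M) = 40 - 4 = 36
LF(A1) = LS(M) - sum(successors on chain A) = 36 - 11 = 25
LS = LF - duration = 25 - 4 = 21
Total float = LS - ES = 21 - 0 = 21

21


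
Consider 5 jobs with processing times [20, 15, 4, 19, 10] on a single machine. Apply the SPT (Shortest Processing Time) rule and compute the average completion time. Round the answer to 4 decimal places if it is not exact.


Sort jobs by processing time (SPT order): [4, 10, 15, 19, 20]
Compute completion times sequentially:
  Job 1: processing = 4, completes at 4
  Job 2: processing = 10, completes at 14
  Job 3: processing = 15, completes at 29
  Job 4: processing = 19, completes at 48
  Job 5: processing = 20, completes at 68
Sum of completion times = 163
Average completion time = 163/5 = 32.6

32.6


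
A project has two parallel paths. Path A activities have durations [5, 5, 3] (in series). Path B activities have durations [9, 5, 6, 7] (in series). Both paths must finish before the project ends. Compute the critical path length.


Path A total = 5 + 5 + 3 = 13
Path B total = 9 + 5 + 6 + 7 = 27
Critical path = longest path = max(13, 27) = 27

27


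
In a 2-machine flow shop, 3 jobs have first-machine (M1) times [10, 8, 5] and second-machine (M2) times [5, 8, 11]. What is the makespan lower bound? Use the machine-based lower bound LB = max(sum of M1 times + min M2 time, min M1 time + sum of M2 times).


LB1 = sum(M1 times) + min(M2 times) = 23 + 5 = 28
LB2 = min(M1 times) + sum(M2 times) = 5 + 24 = 29
Lower bound = max(LB1, LB2) = max(28, 29) = 29

29


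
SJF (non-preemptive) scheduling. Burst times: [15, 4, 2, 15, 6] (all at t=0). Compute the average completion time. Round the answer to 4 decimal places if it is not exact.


SJF order (ascending): [2, 4, 6, 15, 15]
Completion times:
  Job 1: burst=2, C=2
  Job 2: burst=4, C=6
  Job 3: burst=6, C=12
  Job 4: burst=15, C=27
  Job 5: burst=15, C=42
Average completion = 89/5 = 17.8

17.8


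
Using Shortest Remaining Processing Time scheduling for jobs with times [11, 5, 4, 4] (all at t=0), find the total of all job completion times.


Since all jobs arrive at t=0, SRPT equals SPT ordering.
SPT order: [4, 4, 5, 11]
Completion times:
  Job 1: p=4, C=4
  Job 2: p=4, C=8
  Job 3: p=5, C=13
  Job 4: p=11, C=24
Total completion time = 4 + 8 + 13 + 24 = 49

49


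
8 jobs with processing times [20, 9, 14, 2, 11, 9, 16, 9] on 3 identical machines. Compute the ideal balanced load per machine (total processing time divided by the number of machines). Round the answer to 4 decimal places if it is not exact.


Total processing time = 20 + 9 + 14 + 2 + 11 + 9 + 16 + 9 = 90
Number of machines = 3
Ideal balanced load = 90 / 3 = 30.0

30.0


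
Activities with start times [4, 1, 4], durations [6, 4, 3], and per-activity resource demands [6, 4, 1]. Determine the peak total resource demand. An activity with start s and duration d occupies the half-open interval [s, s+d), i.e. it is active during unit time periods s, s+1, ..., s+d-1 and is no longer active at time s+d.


Each activity i is active on [start_i, start_i + duration_i).
Compute total resource usage per time slot:
  t=0: active resources = [], total = 0
  t=1: active resources = [4], total = 4
  t=2: active resources = [4], total = 4
  t=3: active resources = [4], total = 4
  t=4: active resources = [6, 4, 1], total = 11
  t=5: active resources = [6, 1], total = 7
  t=6: active resources = [6, 1], total = 7
  t=7: active resources = [6], total = 6
  t=8: active resources = [6], total = 6
  t=9: active resources = [6], total = 6
Peak resource demand = 11

11


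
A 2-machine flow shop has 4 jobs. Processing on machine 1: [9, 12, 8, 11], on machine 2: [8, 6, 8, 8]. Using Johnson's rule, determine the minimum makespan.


Apply Johnson's rule:
  Group 1 (a <= b): [(3, 8, 8)]
  Group 2 (a > b): [(1, 9, 8), (4, 11, 8), (2, 12, 6)]
Optimal job order: [3, 1, 4, 2]
Schedule:
  Job 3: M1 done at 8, M2 done at 16
  Job 1: M1 done at 17, M2 done at 25
  Job 4: M1 done at 28, M2 done at 36
  Job 2: M1 done at 40, M2 done at 46
Makespan = 46

46


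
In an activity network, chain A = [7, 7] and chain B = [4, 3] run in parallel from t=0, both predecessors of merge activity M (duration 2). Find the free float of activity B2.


ES(B2) = sum of predecessors on chain B = 4
EF(B2) = ES + duration = 4 + 3 = 7
Successor of B2 is M. ES(M) = max(sum(A), sum(B)) = max(14, 7) = 14
Free float = ES(successor) - EF(current) = 14 - 7 = 7

7


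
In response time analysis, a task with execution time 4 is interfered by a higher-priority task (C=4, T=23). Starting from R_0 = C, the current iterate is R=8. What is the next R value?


R_next = C + ceil(R_prev / T_hp) * C_hp
ceil(8 / 23) = ceil(0.3478) = 1
Interference = 1 * 4 = 4
R_next = 4 + 4 = 8
R_next = R_prev, so the iteration has converged (response time = 8).

8


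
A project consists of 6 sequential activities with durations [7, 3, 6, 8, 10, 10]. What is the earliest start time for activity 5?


Activity 5 starts after activities 1 through 4 complete.
Predecessor durations: [7, 3, 6, 8]
ES = 7 + 3 + 6 + 8 = 24

24


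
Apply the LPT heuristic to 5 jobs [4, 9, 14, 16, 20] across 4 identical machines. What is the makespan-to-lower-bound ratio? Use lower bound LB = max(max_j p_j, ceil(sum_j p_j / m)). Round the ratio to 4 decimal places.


LPT order: [20, 16, 14, 9, 4]
Machine loads after assignment: [20, 16, 14, 13]
LPT makespan = 20
Lower bound = max(max_job, ceil(total/4)) = max(20, 16) = 20
Ratio = 20 / 20 = 1.0

1.0


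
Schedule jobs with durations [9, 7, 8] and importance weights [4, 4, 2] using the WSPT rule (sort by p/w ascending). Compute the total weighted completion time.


Compute p/w ratios and sort ascending (WSPT): [(7, 4), (9, 4), (8, 2)]
Compute weighted completion times:
  Job (p=7,w=4): C=7, w*C=4*7=28
  Job (p=9,w=4): C=16, w*C=4*16=64
  Job (p=8,w=2): C=24, w*C=2*24=48
Total weighted completion time = 140

140


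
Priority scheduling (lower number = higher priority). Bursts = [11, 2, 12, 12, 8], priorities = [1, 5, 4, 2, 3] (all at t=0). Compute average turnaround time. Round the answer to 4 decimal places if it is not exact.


Sort by priority (ascending = highest first):
Order: [(1, 11), (2, 12), (3, 8), (4, 12), (5, 2)]
Completion times:
  Priority 1, burst=11, C=11
  Priority 2, burst=12, C=23
  Priority 3, burst=8, C=31
  Priority 4, burst=12, C=43
  Priority 5, burst=2, C=45
Average turnaround = 153/5 = 30.6

30.6


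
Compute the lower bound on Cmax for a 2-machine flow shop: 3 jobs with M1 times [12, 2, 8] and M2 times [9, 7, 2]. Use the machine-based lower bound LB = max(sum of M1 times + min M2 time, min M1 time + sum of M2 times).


LB1 = sum(M1 times) + min(M2 times) = 22 + 2 = 24
LB2 = min(M1 times) + sum(M2 times) = 2 + 18 = 20
Lower bound = max(LB1, LB2) = max(24, 20) = 24

24


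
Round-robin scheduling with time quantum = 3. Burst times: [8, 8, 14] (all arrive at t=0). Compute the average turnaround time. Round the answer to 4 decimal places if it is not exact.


Time quantum = 3
Execution trace:
  J1 runs 3 units, time = 3
  J2 runs 3 units, time = 6
  J3 runs 3 units, time = 9
  J1 runs 3 units, time = 12
  J2 runs 3 units, time = 15
  J3 runs 3 units, time = 18
  J1 runs 2 units, time = 20
  J2 runs 2 units, time = 22
  J3 runs 3 units, time = 25
  J3 runs 3 units, time = 28
  J3 runs 2 units, time = 30
Finish times: [20, 22, 30]
Average turnaround = 72/3 = 24.0

24.0


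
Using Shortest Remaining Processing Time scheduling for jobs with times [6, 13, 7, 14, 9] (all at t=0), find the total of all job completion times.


Since all jobs arrive at t=0, SRPT equals SPT ordering.
SPT order: [6, 7, 9, 13, 14]
Completion times:
  Job 1: p=6, C=6
  Job 2: p=7, C=13
  Job 3: p=9, C=22
  Job 4: p=13, C=35
  Job 5: p=14, C=49
Total completion time = 6 + 13 + 22 + 35 + 49 = 125

125


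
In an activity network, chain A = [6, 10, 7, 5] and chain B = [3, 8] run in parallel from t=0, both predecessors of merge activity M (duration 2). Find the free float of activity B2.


ES(B2) = sum of predecessors on chain B = 3
EF(B2) = ES + duration = 3 + 8 = 11
Successor of B2 is M. ES(M) = max(sum(A), sum(B)) = max(28, 11) = 28
Free float = ES(successor) - EF(current) = 28 - 11 = 17

17


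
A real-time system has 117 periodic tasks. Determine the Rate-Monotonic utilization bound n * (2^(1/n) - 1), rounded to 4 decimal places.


Compute 2^(1/117) = 1.0059419185
Subtract 1: 1.0059419185 - 1 = 0.0059419185
Multiply by n: 117 * 0.0059419185 = 0.6952044645
Round to 4 dp: 0.6952

0.6952


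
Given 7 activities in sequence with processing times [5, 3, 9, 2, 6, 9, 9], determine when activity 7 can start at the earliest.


Activity 7 starts after activities 1 through 6 complete.
Predecessor durations: [5, 3, 9, 2, 6, 9]
ES = 5 + 3 + 9 + 2 + 6 + 9 = 34

34


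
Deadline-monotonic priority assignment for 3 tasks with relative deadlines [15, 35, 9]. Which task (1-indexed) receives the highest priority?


Sort tasks by relative deadline (ascending):
  Task 3: deadline = 9
  Task 1: deadline = 15
  Task 2: deadline = 35
Priority order (highest first): [3, 1, 2]
Highest priority task = 3

3


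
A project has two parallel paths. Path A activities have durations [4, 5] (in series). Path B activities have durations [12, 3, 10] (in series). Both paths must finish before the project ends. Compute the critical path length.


Path A total = 4 + 5 = 9
Path B total = 12 + 3 + 10 = 25
Critical path = longest path = max(9, 25) = 25

25


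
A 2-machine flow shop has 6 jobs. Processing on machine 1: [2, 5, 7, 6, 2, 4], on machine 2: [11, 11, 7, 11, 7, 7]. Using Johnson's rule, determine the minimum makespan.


Apply Johnson's rule:
  Group 1 (a <= b): [(1, 2, 11), (5, 2, 7), (6, 4, 7), (2, 5, 11), (4, 6, 11), (3, 7, 7)]
  Group 2 (a > b): []
Optimal job order: [1, 5, 6, 2, 4, 3]
Schedule:
  Job 1: M1 done at 2, M2 done at 13
  Job 5: M1 done at 4, M2 done at 20
  Job 6: M1 done at 8, M2 done at 27
  Job 2: M1 done at 13, M2 done at 38
  Job 4: M1 done at 19, M2 done at 49
  Job 3: M1 done at 26, M2 done at 56
Makespan = 56

56


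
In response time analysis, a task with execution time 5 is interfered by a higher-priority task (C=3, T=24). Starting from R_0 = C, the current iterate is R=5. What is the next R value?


R_next = C + ceil(R_prev / T_hp) * C_hp
ceil(5 / 24) = ceil(0.2083) = 1
Interference = 1 * 3 = 3
R_next = 5 + 3 = 8

8


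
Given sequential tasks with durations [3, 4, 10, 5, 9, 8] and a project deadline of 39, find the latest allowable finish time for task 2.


LF(activity 2) = deadline - sum of successor durations
Successors: activities 3 through 6 with durations [10, 5, 9, 8]
Sum of successor durations = 32
LF = 39 - 32 = 7

7


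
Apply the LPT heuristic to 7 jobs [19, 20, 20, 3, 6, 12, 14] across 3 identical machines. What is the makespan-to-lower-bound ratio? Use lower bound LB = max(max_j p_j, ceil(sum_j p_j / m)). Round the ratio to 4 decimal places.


LPT order: [20, 20, 19, 14, 12, 6, 3]
Machine loads after assignment: [32, 29, 33]
LPT makespan = 33
Lower bound = max(max_job, ceil(total/3)) = max(20, 32) = 32
Ratio = 33 / 32 = 1.0313

1.0313


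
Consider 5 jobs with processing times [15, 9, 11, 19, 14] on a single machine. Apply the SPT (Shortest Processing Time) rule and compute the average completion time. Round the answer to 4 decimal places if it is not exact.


Sort jobs by processing time (SPT order): [9, 11, 14, 15, 19]
Compute completion times sequentially:
  Job 1: processing = 9, completes at 9
  Job 2: processing = 11, completes at 20
  Job 3: processing = 14, completes at 34
  Job 4: processing = 15, completes at 49
  Job 5: processing = 19, completes at 68
Sum of completion times = 180
Average completion time = 180/5 = 36.0

36.0


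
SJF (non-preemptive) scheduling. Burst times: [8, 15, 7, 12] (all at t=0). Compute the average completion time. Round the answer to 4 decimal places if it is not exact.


SJF order (ascending): [7, 8, 12, 15]
Completion times:
  Job 1: burst=7, C=7
  Job 2: burst=8, C=15
  Job 3: burst=12, C=27
  Job 4: burst=15, C=42
Average completion = 91/4 = 22.75

22.75


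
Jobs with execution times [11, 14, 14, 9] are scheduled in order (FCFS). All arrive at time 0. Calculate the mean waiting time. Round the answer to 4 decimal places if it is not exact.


FCFS order (as given): [11, 14, 14, 9]
Waiting times:
  Job 1: wait = 0
  Job 2: wait = 11
  Job 3: wait = 25
  Job 4: wait = 39
Sum of waiting times = 75
Average waiting time = 75/4 = 18.75

18.75


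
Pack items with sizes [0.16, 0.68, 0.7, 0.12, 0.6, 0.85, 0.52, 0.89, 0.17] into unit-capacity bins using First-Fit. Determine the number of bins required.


Place items sequentially using First-Fit:
  Item 0.16 -> new Bin 1
  Item 0.68 -> Bin 1 (now 0.84)
  Item 0.7 -> new Bin 2
  Item 0.12 -> Bin 1 (now 0.96)
  Item 0.6 -> new Bin 3
  Item 0.85 -> new Bin 4
  Item 0.52 -> new Bin 5
  Item 0.89 -> new Bin 6
  Item 0.17 -> Bin 2 (now 0.87)
Total bins used = 6

6


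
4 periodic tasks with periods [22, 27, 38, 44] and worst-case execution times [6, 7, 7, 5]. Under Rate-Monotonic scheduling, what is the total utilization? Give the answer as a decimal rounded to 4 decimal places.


Compute individual utilizations (exact fractions):
  Task 1: C/T = 6/22 = 3/11 (approx. 0.2727)
  Task 2: C/T = 7/27 (approx. 0.2593)
  Task 3: C/T = 7/38 (approx. 0.1842)
  Task 4: C/T = 5/44 (approx. 0.1136)
Total utilization U = 3/11 + 7/27 + 7/38 + 5/44 = 18731/22572
Rounded to 4 decimal places: U = 0.8298
RM (Liu & Layland) bound for 4 tasks = 0.756828; compare with U = 18731/22572 (approx. 0.829833)
bound < U <= 1, so the RM sufficient condition is not met (inconclusive; an exact test such as response-time analysis is needed).

0.8298


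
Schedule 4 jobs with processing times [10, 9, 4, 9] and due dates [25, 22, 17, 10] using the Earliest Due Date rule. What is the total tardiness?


Sort by due date (EDD order): [(9, 10), (4, 17), (9, 22), (10, 25)]
Compute completion times and tardiness:
  Job 1: p=9, d=10, C=9, tardiness=max(0,9-10)=0
  Job 2: p=4, d=17, C=13, tardiness=max(0,13-17)=0
  Job 3: p=9, d=22, C=22, tardiness=max(0,22-22)=0
  Job 4: p=10, d=25, C=32, tardiness=max(0,32-25)=7
Total tardiness = 7

7


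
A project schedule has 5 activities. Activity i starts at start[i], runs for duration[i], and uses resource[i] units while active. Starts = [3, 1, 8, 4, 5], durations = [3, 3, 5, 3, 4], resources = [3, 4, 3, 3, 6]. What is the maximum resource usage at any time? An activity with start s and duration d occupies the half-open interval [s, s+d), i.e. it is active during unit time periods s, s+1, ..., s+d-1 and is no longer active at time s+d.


Each activity i is active on [start_i, start_i + duration_i).
Compute total resource usage per time slot:
  t=0: active resources = [], total = 0
  t=1: active resources = [4], total = 4
  t=2: active resources = [4], total = 4
  t=3: active resources = [3, 4], total = 7
  t=4: active resources = [3, 3], total = 6
  t=5: active resources = [3, 3, 6], total = 12
  t=6: active resources = [3, 6], total = 9
  t=7: active resources = [6], total = 6
  t=8: active resources = [3, 6], total = 9
  t=9: active resources = [3], total = 3
  t=10: active resources = [3], total = 3
  t=11: active resources = [3], total = 3
  t=12: active resources = [3], total = 3
Peak resource demand = 12

12


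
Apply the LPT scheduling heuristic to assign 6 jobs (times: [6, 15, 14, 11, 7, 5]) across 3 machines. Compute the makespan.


Sort jobs in decreasing order (LPT): [15, 14, 11, 7, 6, 5]
Assign each job to the least loaded machine:
  Machine 1: jobs [15, 5], load = 20
  Machine 2: jobs [14, 6], load = 20
  Machine 3: jobs [11, 7], load = 18
Makespan = max load = 20

20


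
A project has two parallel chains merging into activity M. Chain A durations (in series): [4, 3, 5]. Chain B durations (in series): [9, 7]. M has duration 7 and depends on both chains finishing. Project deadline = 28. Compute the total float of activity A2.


Forward pass: ES(A2) = sum of predecessors on chain A = 4
EF = ES + duration = 4 + 3 = 7
Backward pass: LF(M) = deadline = 28; LS(M) = 28 - 7 = 21
LF(A2) = LS(M) - sum(successors on chain A) = 21 - 5 = 16
LS = LF - duration = 16 - 3 = 13
Total float = LS - ES = 13 - 4 = 9

9


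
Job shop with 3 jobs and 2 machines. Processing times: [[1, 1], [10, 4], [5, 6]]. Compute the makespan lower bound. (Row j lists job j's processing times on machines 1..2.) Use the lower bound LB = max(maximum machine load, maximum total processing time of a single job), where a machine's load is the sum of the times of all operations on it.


Machine loads:
  Machine 1: 1 + 10 + 5 = 16
  Machine 2: 1 + 4 + 6 = 11
Max machine load = 16
Job totals:
  Job 1: 2
  Job 2: 14
  Job 3: 11
Max job total = 14
Lower bound = max(16, 14) = 16

16


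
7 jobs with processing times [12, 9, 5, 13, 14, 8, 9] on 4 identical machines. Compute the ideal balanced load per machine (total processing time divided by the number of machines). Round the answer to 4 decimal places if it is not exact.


Total processing time = 12 + 9 + 5 + 13 + 14 + 8 + 9 = 70
Number of machines = 4
Ideal balanced load = 70 / 4 = 17.5

17.5


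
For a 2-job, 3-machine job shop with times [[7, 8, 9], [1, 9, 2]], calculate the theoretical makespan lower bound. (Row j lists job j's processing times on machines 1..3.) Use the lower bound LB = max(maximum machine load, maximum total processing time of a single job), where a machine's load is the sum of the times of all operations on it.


Machine loads:
  Machine 1: 7 + 1 = 8
  Machine 2: 8 + 9 = 17
  Machine 3: 9 + 2 = 11
Max machine load = 17
Job totals:
  Job 1: 24
  Job 2: 12
Max job total = 24
Lower bound = max(17, 24) = 24

24


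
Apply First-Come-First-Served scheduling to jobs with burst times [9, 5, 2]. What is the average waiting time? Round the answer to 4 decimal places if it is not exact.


FCFS order (as given): [9, 5, 2]
Waiting times:
  Job 1: wait = 0
  Job 2: wait = 9
  Job 3: wait = 14
Sum of waiting times = 23
Average waiting time = 23/3 = 7.6667

7.6667


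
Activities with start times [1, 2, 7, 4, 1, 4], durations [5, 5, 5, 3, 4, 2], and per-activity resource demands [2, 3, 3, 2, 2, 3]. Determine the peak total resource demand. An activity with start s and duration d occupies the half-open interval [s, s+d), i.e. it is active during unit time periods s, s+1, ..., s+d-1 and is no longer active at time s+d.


Each activity i is active on [start_i, start_i + duration_i).
Compute total resource usage per time slot:
  t=0: active resources = [], total = 0
  t=1: active resources = [2, 2], total = 4
  t=2: active resources = [2, 3, 2], total = 7
  t=3: active resources = [2, 3, 2], total = 7
  t=4: active resources = [2, 3, 2, 2, 3], total = 12
  t=5: active resources = [2, 3, 2, 3], total = 10
  t=6: active resources = [3, 2], total = 5
  t=7: active resources = [3], total = 3
  t=8: active resources = [3], total = 3
  t=9: active resources = [3], total = 3
  t=10: active resources = [3], total = 3
  t=11: active resources = [3], total = 3
Peak resource demand = 12

12


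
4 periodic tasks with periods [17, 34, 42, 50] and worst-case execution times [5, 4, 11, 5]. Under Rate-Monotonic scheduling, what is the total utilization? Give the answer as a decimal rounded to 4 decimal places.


Compute individual utilizations (exact fractions):
  Task 1: C/T = 5/17 (approx. 0.2941)
  Task 2: C/T = 4/34 = 2/17 (approx. 0.1176)
  Task 3: C/T = 11/42 (approx. 0.2619)
  Task 4: C/T = 5/50 = 1/10 (approx. 0.1)
Total utilization U = 5/17 + 2/17 + 11/42 + 1/10 = 1381/1785
Rounded to 4 decimal places: U = 0.7737
RM (Liu & Layland) bound for 4 tasks = 0.756828; compare with U = 1381/1785 (approx. 0.773669)
bound < U <= 1, so the RM sufficient condition is not met (inconclusive; an exact test such as response-time analysis is needed).

0.7737


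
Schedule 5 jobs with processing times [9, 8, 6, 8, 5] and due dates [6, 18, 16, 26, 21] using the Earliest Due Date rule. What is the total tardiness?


Sort by due date (EDD order): [(9, 6), (6, 16), (8, 18), (5, 21), (8, 26)]
Compute completion times and tardiness:
  Job 1: p=9, d=6, C=9, tardiness=max(0,9-6)=3
  Job 2: p=6, d=16, C=15, tardiness=max(0,15-16)=0
  Job 3: p=8, d=18, C=23, tardiness=max(0,23-18)=5
  Job 4: p=5, d=21, C=28, tardiness=max(0,28-21)=7
  Job 5: p=8, d=26, C=36, tardiness=max(0,36-26)=10
Total tardiness = 25

25


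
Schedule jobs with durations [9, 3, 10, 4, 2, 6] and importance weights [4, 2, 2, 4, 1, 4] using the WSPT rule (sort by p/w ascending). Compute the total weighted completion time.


Compute p/w ratios and sort ascending (WSPT): [(4, 4), (3, 2), (6, 4), (2, 1), (9, 4), (10, 2)]
Compute weighted completion times:
  Job (p=4,w=4): C=4, w*C=4*4=16
  Job (p=3,w=2): C=7, w*C=2*7=14
  Job (p=6,w=4): C=13, w*C=4*13=52
  Job (p=2,w=1): C=15, w*C=1*15=15
  Job (p=9,w=4): C=24, w*C=4*24=96
  Job (p=10,w=2): C=34, w*C=2*34=68
Total weighted completion time = 261

261


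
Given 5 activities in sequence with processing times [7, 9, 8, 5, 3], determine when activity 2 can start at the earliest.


Activity 2 starts after activities 1 through 1 complete.
Predecessor durations: [7]
ES = 7 = 7

7


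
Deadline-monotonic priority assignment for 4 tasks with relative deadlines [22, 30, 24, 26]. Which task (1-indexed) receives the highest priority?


Sort tasks by relative deadline (ascending):
  Task 1: deadline = 22
  Task 3: deadline = 24
  Task 4: deadline = 26
  Task 2: deadline = 30
Priority order (highest first): [1, 3, 4, 2]
Highest priority task = 1

1


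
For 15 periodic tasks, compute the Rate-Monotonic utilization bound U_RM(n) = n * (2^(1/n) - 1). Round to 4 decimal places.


Compute 2^(1/15) = 1.0472941228
Subtract 1: 1.0472941228 - 1 = 0.0472941228
Multiply by n: 15 * 0.0472941228 = 0.7094118420
Round to 4 dp: 0.7094

0.7094


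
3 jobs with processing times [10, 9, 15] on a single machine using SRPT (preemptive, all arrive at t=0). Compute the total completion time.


Since all jobs arrive at t=0, SRPT equals SPT ordering.
SPT order: [9, 10, 15]
Completion times:
  Job 1: p=9, C=9
  Job 2: p=10, C=19
  Job 3: p=15, C=34
Total completion time = 9 + 19 + 34 = 62

62


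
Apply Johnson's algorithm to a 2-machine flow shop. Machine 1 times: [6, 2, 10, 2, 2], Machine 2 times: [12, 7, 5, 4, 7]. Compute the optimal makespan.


Apply Johnson's rule:
  Group 1 (a <= b): [(2, 2, 7), (4, 2, 4), (5, 2, 7), (1, 6, 12)]
  Group 2 (a > b): [(3, 10, 5)]
Optimal job order: [2, 4, 5, 1, 3]
Schedule:
  Job 2: M1 done at 2, M2 done at 9
  Job 4: M1 done at 4, M2 done at 13
  Job 5: M1 done at 6, M2 done at 20
  Job 1: M1 done at 12, M2 done at 32
  Job 3: M1 done at 22, M2 done at 37
Makespan = 37

37


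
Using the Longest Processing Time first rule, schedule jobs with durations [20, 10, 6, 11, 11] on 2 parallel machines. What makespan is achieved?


Sort jobs in decreasing order (LPT): [20, 11, 11, 10, 6]
Assign each job to the least loaded machine:
  Machine 1: jobs [20, 10], load = 30
  Machine 2: jobs [11, 11, 6], load = 28
Makespan = max load = 30

30


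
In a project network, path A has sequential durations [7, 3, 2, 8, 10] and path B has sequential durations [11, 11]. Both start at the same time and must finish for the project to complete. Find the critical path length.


Path A total = 7 + 3 + 2 + 8 + 10 = 30
Path B total = 11 + 11 = 22
Critical path = longest path = max(30, 22) = 30

30


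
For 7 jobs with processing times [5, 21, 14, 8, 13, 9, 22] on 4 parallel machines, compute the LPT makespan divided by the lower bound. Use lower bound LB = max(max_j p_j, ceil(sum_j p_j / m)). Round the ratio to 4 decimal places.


LPT order: [22, 21, 14, 13, 9, 8, 5]
Machine loads after assignment: [22, 26, 22, 22]
LPT makespan = 26
Lower bound = max(max_job, ceil(total/4)) = max(22, 23) = 23
Ratio = 26 / 23 = 1.1304

1.1304


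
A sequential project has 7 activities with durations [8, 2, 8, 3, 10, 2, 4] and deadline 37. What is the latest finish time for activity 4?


LF(activity 4) = deadline - sum of successor durations
Successors: activities 5 through 7 with durations [10, 2, 4]
Sum of successor durations = 16
LF = 37 - 16 = 21

21


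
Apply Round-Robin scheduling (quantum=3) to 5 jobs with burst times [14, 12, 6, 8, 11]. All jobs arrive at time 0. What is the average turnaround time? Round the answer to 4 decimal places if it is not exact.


Time quantum = 3
Execution trace:
  J1 runs 3 units, time = 3
  J2 runs 3 units, time = 6
  J3 runs 3 units, time = 9
  J4 runs 3 units, time = 12
  J5 runs 3 units, time = 15
  J1 runs 3 units, time = 18
  J2 runs 3 units, time = 21
  J3 runs 3 units, time = 24
  J4 runs 3 units, time = 27
  J5 runs 3 units, time = 30
  J1 runs 3 units, time = 33
  J2 runs 3 units, time = 36
  J4 runs 2 units, time = 38
  J5 runs 3 units, time = 41
  J1 runs 3 units, time = 44
  J2 runs 3 units, time = 47
  J5 runs 2 units, time = 49
  J1 runs 2 units, time = 51
Finish times: [51, 47, 24, 38, 49]
Average turnaround = 209/5 = 41.8

41.8


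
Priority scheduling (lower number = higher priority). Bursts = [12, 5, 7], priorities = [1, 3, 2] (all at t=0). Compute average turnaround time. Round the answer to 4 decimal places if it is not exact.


Sort by priority (ascending = highest first):
Order: [(1, 12), (2, 7), (3, 5)]
Completion times:
  Priority 1, burst=12, C=12
  Priority 2, burst=7, C=19
  Priority 3, burst=5, C=24
Average turnaround = 55/3 = 18.3333

18.3333


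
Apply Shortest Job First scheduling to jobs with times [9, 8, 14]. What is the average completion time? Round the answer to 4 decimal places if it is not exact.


SJF order (ascending): [8, 9, 14]
Completion times:
  Job 1: burst=8, C=8
  Job 2: burst=9, C=17
  Job 3: burst=14, C=31
Average completion = 56/3 = 18.6667

18.6667


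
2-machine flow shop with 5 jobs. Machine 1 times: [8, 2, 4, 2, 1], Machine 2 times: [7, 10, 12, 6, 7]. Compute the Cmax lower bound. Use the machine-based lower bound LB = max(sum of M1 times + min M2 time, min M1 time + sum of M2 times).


LB1 = sum(M1 times) + min(M2 times) = 17 + 6 = 23
LB2 = min(M1 times) + sum(M2 times) = 1 + 42 = 43
Lower bound = max(LB1, LB2) = max(23, 43) = 43

43


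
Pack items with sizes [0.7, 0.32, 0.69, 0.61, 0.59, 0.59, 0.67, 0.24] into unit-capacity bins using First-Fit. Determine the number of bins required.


Place items sequentially using First-Fit:
  Item 0.7 -> new Bin 1
  Item 0.32 -> new Bin 2
  Item 0.69 -> new Bin 3
  Item 0.61 -> Bin 2 (now 0.93)
  Item 0.59 -> new Bin 4
  Item 0.59 -> new Bin 5
  Item 0.67 -> new Bin 6
  Item 0.24 -> Bin 1 (now 0.94)
Total bins used = 6

6


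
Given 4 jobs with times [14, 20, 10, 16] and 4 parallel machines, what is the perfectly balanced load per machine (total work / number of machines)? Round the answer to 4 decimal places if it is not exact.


Total processing time = 14 + 20 + 10 + 16 = 60
Number of machines = 4
Ideal balanced load = 60 / 4 = 15.0

15.0


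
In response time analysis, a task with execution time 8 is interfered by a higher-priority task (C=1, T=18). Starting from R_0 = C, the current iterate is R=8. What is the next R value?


R_next = C + ceil(R_prev / T_hp) * C_hp
ceil(8 / 18) = ceil(0.4444) = 1
Interference = 1 * 1 = 1
R_next = 8 + 1 = 9

9


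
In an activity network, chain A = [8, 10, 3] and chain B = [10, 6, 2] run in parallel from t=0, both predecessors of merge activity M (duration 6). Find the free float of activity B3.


ES(B3) = sum of predecessors on chain B = 16
EF(B3) = ES + duration = 16 + 2 = 18
Successor of B3 is M. ES(M) = max(sum(A), sum(B)) = max(21, 18) = 21
Free float = ES(successor) - EF(current) = 21 - 18 = 3

3


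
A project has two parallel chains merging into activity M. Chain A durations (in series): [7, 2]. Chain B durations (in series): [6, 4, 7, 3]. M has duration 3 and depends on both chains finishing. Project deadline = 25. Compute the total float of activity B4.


Forward pass: ES(B4) = sum of predecessors on chain B = 17
EF = ES + duration = 17 + 3 = 20
Backward pass: LF(M) = deadline = 25; LS(M) = 25 - 3 = 22
LF(B4) = LS(M) - sum(successors on chain B) = 22 - 0 = 22
LS = LF - duration = 22 - 3 = 19
Total float = LS - ES = 19 - 17 = 2

2


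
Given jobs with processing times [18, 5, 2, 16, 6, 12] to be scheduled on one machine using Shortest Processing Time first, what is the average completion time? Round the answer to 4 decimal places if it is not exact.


Sort jobs by processing time (SPT order): [2, 5, 6, 12, 16, 18]
Compute completion times sequentially:
  Job 1: processing = 2, completes at 2
  Job 2: processing = 5, completes at 7
  Job 3: processing = 6, completes at 13
  Job 4: processing = 12, completes at 25
  Job 5: processing = 16, completes at 41
  Job 6: processing = 18, completes at 59
Sum of completion times = 147
Average completion time = 147/6 = 24.5

24.5


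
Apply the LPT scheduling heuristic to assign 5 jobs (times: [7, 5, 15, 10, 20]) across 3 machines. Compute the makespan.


Sort jobs in decreasing order (LPT): [20, 15, 10, 7, 5]
Assign each job to the least loaded machine:
  Machine 1: jobs [20], load = 20
  Machine 2: jobs [15, 5], load = 20
  Machine 3: jobs [10, 7], load = 17
Makespan = max load = 20

20


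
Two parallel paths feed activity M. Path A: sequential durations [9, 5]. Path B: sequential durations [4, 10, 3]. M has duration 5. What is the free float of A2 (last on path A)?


ES(A2) = sum of predecessors on chain A = 9
EF(A2) = ES + duration = 9 + 5 = 14
Successor of A2 is M. ES(M) = max(sum(A), sum(B)) = max(14, 17) = 17
Free float = ES(successor) - EF(current) = 17 - 14 = 3

3


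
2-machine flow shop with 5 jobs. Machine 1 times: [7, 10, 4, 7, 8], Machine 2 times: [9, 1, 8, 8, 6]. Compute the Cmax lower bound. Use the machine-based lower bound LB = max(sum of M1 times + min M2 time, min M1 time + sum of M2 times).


LB1 = sum(M1 times) + min(M2 times) = 36 + 1 = 37
LB2 = min(M1 times) + sum(M2 times) = 4 + 32 = 36
Lower bound = max(LB1, LB2) = max(37, 36) = 37

37


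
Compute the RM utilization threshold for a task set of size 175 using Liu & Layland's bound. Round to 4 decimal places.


Compute 2^(1/175) = 1.0039686955
Subtract 1: 1.0039686955 - 1 = 0.0039686955
Multiply by n: 175 * 0.0039686955 = 0.6945217125
Round to 4 dp: 0.6945

0.6945


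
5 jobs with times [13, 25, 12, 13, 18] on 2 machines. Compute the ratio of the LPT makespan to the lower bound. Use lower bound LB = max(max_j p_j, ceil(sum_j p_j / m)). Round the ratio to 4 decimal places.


LPT order: [25, 18, 13, 13, 12]
Machine loads after assignment: [38, 43]
LPT makespan = 43
Lower bound = max(max_job, ceil(total/2)) = max(25, 41) = 41
Ratio = 43 / 41 = 1.0488

1.0488


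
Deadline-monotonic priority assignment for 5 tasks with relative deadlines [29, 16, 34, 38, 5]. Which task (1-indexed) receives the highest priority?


Sort tasks by relative deadline (ascending):
  Task 5: deadline = 5
  Task 2: deadline = 16
  Task 1: deadline = 29
  Task 3: deadline = 34
  Task 4: deadline = 38
Priority order (highest first): [5, 2, 1, 3, 4]
Highest priority task = 5

5


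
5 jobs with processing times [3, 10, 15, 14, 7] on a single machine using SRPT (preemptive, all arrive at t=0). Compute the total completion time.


Since all jobs arrive at t=0, SRPT equals SPT ordering.
SPT order: [3, 7, 10, 14, 15]
Completion times:
  Job 1: p=3, C=3
  Job 2: p=7, C=10
  Job 3: p=10, C=20
  Job 4: p=14, C=34
  Job 5: p=15, C=49
Total completion time = 3 + 10 + 20 + 34 + 49 = 116

116


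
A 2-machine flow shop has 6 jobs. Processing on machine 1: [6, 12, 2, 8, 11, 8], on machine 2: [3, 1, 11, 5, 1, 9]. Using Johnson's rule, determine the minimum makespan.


Apply Johnson's rule:
  Group 1 (a <= b): [(3, 2, 11), (6, 8, 9)]
  Group 2 (a > b): [(4, 8, 5), (1, 6, 3), (2, 12, 1), (5, 11, 1)]
Optimal job order: [3, 6, 4, 1, 2, 5]
Schedule:
  Job 3: M1 done at 2, M2 done at 13
  Job 6: M1 done at 10, M2 done at 22
  Job 4: M1 done at 18, M2 done at 27
  Job 1: M1 done at 24, M2 done at 30
  Job 2: M1 done at 36, M2 done at 37
  Job 5: M1 done at 47, M2 done at 48
Makespan = 48

48


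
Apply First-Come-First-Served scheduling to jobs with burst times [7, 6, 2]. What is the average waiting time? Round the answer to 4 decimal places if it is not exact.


FCFS order (as given): [7, 6, 2]
Waiting times:
  Job 1: wait = 0
  Job 2: wait = 7
  Job 3: wait = 13
Sum of waiting times = 20
Average waiting time = 20/3 = 6.6667

6.6667


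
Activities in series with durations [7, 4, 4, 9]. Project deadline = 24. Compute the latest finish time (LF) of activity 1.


LF(activity 1) = deadline - sum of successor durations
Successors: activities 2 through 4 with durations [4, 4, 9]
Sum of successor durations = 17
LF = 24 - 17 = 7

7


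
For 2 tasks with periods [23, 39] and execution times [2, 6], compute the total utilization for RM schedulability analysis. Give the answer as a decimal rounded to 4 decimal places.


Compute individual utilizations (exact fractions):
  Task 1: C/T = 2/23 (approx. 0.087)
  Task 2: C/T = 6/39 = 2/13 (approx. 0.1538)
Total utilization U = 2/23 + 2/13 = 72/299
Rounded to 4 decimal places: U = 0.2408
RM (Liu & Layland) bound for 2 tasks = 0.828427; compare with U = 72/299 (approx. 0.240803)
U <= bound, so schedulable by RM sufficient condition.

0.2408


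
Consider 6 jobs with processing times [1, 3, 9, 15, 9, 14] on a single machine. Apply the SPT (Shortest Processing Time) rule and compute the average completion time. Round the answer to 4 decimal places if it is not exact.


Sort jobs by processing time (SPT order): [1, 3, 9, 9, 14, 15]
Compute completion times sequentially:
  Job 1: processing = 1, completes at 1
  Job 2: processing = 3, completes at 4
  Job 3: processing = 9, completes at 13
  Job 4: processing = 9, completes at 22
  Job 5: processing = 14, completes at 36
  Job 6: processing = 15, completes at 51
Sum of completion times = 127
Average completion time = 127/6 = 21.1667

21.1667


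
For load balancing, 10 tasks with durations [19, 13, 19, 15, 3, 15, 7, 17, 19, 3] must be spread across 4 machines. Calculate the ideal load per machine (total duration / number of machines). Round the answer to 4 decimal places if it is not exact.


Total processing time = 19 + 13 + 19 + 15 + 3 + 15 + 7 + 17 + 19 + 3 = 130
Number of machines = 4
Ideal balanced load = 130 / 4 = 32.5

32.5


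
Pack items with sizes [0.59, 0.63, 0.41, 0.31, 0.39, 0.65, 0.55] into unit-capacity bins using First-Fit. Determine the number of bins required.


Place items sequentially using First-Fit:
  Item 0.59 -> new Bin 1
  Item 0.63 -> new Bin 2
  Item 0.41 -> Bin 1 (now 1.0)
  Item 0.31 -> Bin 2 (now 0.94)
  Item 0.39 -> new Bin 3
  Item 0.65 -> new Bin 4
  Item 0.55 -> Bin 3 (now 0.94)
Total bins used = 4

4


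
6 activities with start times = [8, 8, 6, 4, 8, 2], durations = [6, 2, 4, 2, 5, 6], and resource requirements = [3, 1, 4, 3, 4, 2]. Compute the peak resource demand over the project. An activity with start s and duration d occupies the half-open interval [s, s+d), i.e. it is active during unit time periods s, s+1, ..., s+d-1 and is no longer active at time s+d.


Each activity i is active on [start_i, start_i + duration_i).
Compute total resource usage per time slot:
  t=0: active resources = [], total = 0
  t=1: active resources = [], total = 0
  t=2: active resources = [2], total = 2
  t=3: active resources = [2], total = 2
  t=4: active resources = [3, 2], total = 5
  t=5: active resources = [3, 2], total = 5
  t=6: active resources = [4, 2], total = 6
  t=7: active resources = [4, 2], total = 6
  t=8: active resources = [3, 1, 4, 4], total = 12
  t=9: active resources = [3, 1, 4, 4], total = 12
  t=10: active resources = [3, 4], total = 7
  t=11: active resources = [3, 4], total = 7
  t=12: active resources = [3, 4], total = 7
  t=13: active resources = [3], total = 3
Peak resource demand = 12

12


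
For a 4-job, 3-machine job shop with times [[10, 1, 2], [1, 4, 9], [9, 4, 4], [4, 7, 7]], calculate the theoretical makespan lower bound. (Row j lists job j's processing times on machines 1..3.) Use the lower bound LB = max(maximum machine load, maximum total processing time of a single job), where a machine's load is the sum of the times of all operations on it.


Machine loads:
  Machine 1: 10 + 1 + 9 + 4 = 24
  Machine 2: 1 + 4 + 4 + 7 = 16
  Machine 3: 2 + 9 + 4 + 7 = 22
Max machine load = 24
Job totals:
  Job 1: 13
  Job 2: 14
  Job 3: 17
  Job 4: 18
Max job total = 18
Lower bound = max(24, 18) = 24

24


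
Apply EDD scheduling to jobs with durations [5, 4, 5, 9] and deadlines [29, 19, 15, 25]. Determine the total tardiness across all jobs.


Sort by due date (EDD order): [(5, 15), (4, 19), (9, 25), (5, 29)]
Compute completion times and tardiness:
  Job 1: p=5, d=15, C=5, tardiness=max(0,5-15)=0
  Job 2: p=4, d=19, C=9, tardiness=max(0,9-19)=0
  Job 3: p=9, d=25, C=18, tardiness=max(0,18-25)=0
  Job 4: p=5, d=29, C=23, tardiness=max(0,23-29)=0
Total tardiness = 0

0


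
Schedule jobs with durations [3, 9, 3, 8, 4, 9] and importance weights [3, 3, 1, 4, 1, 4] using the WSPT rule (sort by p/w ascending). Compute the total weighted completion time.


Compute p/w ratios and sort ascending (WSPT): [(3, 3), (8, 4), (9, 4), (9, 3), (3, 1), (4, 1)]
Compute weighted completion times:
  Job (p=3,w=3): C=3, w*C=3*3=9
  Job (p=8,w=4): C=11, w*C=4*11=44
  Job (p=9,w=4): C=20, w*C=4*20=80
  Job (p=9,w=3): C=29, w*C=3*29=87
  Job (p=3,w=1): C=32, w*C=1*32=32
  Job (p=4,w=1): C=36, w*C=1*36=36
Total weighted completion time = 288

288


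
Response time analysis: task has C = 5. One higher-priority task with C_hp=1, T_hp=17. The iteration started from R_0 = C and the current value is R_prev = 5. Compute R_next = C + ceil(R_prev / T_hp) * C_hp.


R_next = C + ceil(R_prev / T_hp) * C_hp
ceil(5 / 17) = ceil(0.2941) = 1
Interference = 1 * 1 = 1
R_next = 5 + 1 = 6

6


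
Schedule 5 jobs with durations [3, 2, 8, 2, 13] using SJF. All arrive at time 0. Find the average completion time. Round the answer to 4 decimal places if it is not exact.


SJF order (ascending): [2, 2, 3, 8, 13]
Completion times:
  Job 1: burst=2, C=2
  Job 2: burst=2, C=4
  Job 3: burst=3, C=7
  Job 4: burst=8, C=15
  Job 5: burst=13, C=28
Average completion = 56/5 = 11.2

11.2


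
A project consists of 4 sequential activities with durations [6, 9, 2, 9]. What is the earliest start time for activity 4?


Activity 4 starts after activities 1 through 3 complete.
Predecessor durations: [6, 9, 2]
ES = 6 + 9 + 2 = 17

17


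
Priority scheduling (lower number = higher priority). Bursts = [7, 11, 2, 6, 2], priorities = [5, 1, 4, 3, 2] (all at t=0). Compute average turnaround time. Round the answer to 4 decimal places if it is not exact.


Sort by priority (ascending = highest first):
Order: [(1, 11), (2, 2), (3, 6), (4, 2), (5, 7)]
Completion times:
  Priority 1, burst=11, C=11
  Priority 2, burst=2, C=13
  Priority 3, burst=6, C=19
  Priority 4, burst=2, C=21
  Priority 5, burst=7, C=28
Average turnaround = 92/5 = 18.4

18.4


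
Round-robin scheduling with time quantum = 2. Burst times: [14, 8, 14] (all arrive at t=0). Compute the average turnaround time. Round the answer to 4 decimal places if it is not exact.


Time quantum = 2
Execution trace:
  J1 runs 2 units, time = 2
  J2 runs 2 units, time = 4
  J3 runs 2 units, time = 6
  J1 runs 2 units, time = 8
  J2 runs 2 units, time = 10
  J3 runs 2 units, time = 12
  J1 runs 2 units, time = 14
  J2 runs 2 units, time = 16
  J3 runs 2 units, time = 18
  J1 runs 2 units, time = 20
  J2 runs 2 units, time = 22
  J3 runs 2 units, time = 24
  J1 runs 2 units, time = 26
  J3 runs 2 units, time = 28
  J1 runs 2 units, time = 30
  J3 runs 2 units, time = 32
  J1 runs 2 units, time = 34
  J3 runs 2 units, time = 36
Finish times: [34, 22, 36]
Average turnaround = 92/3 = 30.6667

30.6667
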